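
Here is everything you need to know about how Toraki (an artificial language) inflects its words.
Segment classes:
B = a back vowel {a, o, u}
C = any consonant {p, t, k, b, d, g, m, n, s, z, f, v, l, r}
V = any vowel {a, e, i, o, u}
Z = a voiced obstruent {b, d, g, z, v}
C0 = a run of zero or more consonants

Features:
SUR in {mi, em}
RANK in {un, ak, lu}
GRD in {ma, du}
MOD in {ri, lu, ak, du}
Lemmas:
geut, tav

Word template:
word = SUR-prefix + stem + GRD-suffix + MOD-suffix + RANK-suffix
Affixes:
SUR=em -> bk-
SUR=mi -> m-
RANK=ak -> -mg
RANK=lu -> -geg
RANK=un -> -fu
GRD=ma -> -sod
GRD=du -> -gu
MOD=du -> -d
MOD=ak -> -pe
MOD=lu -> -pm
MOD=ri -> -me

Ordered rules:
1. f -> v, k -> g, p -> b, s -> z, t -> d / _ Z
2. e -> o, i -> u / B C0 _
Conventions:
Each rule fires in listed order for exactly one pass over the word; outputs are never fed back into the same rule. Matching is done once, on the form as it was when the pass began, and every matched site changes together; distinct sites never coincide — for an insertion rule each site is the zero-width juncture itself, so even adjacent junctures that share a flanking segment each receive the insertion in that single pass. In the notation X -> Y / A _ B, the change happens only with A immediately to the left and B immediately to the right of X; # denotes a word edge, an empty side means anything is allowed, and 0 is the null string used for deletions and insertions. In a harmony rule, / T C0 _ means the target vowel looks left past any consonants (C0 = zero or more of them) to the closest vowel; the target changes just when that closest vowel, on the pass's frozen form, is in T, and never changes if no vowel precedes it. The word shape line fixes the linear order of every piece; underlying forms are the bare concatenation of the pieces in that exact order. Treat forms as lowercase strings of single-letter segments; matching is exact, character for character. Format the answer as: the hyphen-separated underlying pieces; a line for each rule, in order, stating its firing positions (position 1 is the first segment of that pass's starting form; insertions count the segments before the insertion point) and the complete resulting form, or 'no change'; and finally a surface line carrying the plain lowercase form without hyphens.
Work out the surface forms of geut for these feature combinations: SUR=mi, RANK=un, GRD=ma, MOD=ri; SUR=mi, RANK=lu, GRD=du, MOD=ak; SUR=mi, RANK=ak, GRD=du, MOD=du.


cell SUR=mi, RANK=un, GRD=ma, MOD=ri:
underlying: m-geut-sod-me-fu
1. f -> v, k -> g, p -> b, s -> z, t -> d / _ Z: no change
2. e -> o, i -> u / B C0 _: fires at position(s) 10: mgeutsodmofu
surface: mgeutsodmofu

cell SUR=mi, RANK=lu, GRD=du, MOD=ak:
underlying: m-geut-gu-pe-geg
1. f -> v, k -> g, p -> b, s -> z, t -> d / _ Z: fires at position(s) 5: mgeudgupegeg
2. e -> o, i -> u / B C0 _: fires at position(s) 9: mgeudgupogeg
surface: mgeudgupogeg

cell SUR=mi, RANK=ak, GRD=du, MOD=du:
underlying: m-geut-gu-d-mg
1. f -> v, k -> g, p -> b, s -> z, t -> d / _ Z: fires at position(s) 5: mgeudgudmg
2. e -> o, i -> u / B C0 _: no change
surface: mgeudgudmg


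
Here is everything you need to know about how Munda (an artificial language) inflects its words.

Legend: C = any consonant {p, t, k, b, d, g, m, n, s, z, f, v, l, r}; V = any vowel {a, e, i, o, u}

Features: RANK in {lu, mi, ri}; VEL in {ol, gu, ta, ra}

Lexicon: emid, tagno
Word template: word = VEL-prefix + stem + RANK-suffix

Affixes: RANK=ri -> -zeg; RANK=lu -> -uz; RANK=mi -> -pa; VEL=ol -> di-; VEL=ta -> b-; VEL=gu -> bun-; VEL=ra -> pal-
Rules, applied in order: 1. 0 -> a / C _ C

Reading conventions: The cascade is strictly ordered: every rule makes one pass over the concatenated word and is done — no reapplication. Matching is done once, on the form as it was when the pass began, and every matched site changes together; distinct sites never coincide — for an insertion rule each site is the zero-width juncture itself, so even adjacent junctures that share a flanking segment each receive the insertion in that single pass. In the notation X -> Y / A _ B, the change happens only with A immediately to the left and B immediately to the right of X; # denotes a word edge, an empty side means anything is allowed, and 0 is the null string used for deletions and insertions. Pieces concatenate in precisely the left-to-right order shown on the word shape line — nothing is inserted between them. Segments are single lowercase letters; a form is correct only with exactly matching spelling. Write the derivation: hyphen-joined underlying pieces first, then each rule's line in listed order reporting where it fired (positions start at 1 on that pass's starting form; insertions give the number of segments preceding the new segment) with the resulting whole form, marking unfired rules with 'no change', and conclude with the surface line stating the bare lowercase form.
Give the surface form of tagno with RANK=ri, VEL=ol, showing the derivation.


underlying: di-tagno-zeg
1. 0 -> a / C _ C: inserts after position(s) 5: ditaganozeg
surface: ditaganozeg


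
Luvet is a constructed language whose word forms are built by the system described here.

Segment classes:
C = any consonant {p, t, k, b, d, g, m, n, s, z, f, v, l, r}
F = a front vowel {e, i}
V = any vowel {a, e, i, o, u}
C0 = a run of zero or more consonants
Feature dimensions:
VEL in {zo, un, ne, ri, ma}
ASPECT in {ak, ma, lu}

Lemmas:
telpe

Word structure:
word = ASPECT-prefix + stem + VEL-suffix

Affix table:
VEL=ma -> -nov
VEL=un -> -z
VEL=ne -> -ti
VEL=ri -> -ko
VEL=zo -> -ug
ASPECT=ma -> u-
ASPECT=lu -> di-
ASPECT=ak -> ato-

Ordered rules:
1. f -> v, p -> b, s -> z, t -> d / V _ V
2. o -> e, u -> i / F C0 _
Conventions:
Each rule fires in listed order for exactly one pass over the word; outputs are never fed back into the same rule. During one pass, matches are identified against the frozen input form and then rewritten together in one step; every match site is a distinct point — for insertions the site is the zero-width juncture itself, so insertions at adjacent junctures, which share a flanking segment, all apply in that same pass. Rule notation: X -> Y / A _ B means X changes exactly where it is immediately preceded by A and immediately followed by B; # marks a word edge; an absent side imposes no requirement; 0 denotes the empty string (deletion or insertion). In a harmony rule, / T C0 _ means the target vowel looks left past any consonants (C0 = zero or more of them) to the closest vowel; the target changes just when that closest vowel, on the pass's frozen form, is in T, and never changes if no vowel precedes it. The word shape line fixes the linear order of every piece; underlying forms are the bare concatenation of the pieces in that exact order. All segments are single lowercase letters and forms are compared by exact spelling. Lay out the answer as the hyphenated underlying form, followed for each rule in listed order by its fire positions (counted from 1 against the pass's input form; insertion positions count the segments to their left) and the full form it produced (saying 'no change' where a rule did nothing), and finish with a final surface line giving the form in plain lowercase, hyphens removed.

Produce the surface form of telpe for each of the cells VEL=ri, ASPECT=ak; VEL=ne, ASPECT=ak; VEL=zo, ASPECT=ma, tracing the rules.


cell VEL=ri, ASPECT=ak:
underlying: ato-telpe-ko
1. f -> v, p -> b, s -> z, t -> d / V _ V: fires at position(s) 2, 4: adodelpeko
2. o -> e, u -> i / F C0 _: fires at position(s) 10: adodelpeke
surface: adodelpeke

cell VEL=ne, ASPECT=ak:
underlying: ato-telpe-ti
1. f -> v, p -> b, s -> z, t -> d / V _ V: fires at position(s) 2, 4, 9: adodelpedi
2. o -> e, u -> i / F C0 _: no change
surface: adodelpedi

cell VEL=zo, ASPECT=ma:
underlying: u-telpe-ug
1. f -> v, p -> b, s -> z, t -> d / V _ V: fires at position(s) 2: udelpeug
2. o -> e, u -> i / F C0 _: fires at position(s) 7: udelpeig
surface: udelpeig


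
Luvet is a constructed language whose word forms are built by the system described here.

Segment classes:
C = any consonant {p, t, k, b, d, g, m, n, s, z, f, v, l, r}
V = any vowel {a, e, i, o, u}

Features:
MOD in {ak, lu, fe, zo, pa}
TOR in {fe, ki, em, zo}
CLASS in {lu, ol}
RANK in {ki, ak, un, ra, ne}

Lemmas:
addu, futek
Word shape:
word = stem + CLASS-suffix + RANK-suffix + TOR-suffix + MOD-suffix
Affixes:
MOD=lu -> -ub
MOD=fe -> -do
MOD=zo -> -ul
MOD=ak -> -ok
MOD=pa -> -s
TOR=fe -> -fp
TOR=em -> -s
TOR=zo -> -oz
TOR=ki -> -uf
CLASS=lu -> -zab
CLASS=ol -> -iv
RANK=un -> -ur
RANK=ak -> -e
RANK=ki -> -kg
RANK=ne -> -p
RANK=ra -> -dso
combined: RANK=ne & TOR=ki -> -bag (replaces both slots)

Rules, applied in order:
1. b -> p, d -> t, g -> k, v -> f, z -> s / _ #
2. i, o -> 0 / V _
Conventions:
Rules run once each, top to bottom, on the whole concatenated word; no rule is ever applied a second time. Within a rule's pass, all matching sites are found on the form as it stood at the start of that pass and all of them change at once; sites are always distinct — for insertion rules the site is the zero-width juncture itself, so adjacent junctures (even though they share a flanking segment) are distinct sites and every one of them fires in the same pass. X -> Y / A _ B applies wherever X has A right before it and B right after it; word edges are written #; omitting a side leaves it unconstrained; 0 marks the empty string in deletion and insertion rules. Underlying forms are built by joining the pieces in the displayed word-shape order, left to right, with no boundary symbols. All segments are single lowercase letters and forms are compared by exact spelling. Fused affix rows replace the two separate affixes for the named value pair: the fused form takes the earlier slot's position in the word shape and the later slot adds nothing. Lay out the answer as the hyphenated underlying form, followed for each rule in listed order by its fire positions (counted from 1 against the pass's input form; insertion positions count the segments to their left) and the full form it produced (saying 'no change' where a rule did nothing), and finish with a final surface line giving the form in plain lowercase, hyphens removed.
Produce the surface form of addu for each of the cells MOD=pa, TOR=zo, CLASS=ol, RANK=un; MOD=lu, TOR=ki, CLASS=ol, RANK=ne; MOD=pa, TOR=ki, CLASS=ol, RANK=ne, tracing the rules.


cell MOD=pa, TOR=zo, CLASS=ol, RANK=un:
underlying: addu-iv-ur-oz-s
1. b -> p, d -> t, g -> k, v -> f, z -> s / _ #: no change
2. i, o -> 0 / V _: fires at position(s) 5: adduvurozs
surface: adduvurozs

cell MOD=lu, TOR=ki, CLASS=ol, RANK=ne:
underlying: addu-iv-bag-ub
1. b -> p, d -> t, g -> k, v -> f, z -> s / _ #: fires at position(s) 11: adduivbagup
2. i, o -> 0 / V _: fires at position(s) 5: adduvbagup
surface: adduvbagup

cell MOD=pa, TOR=ki, CLASS=ol, RANK=ne:
underlying: addu-iv-bag-s
1. b -> p, d -> t, g -> k, v -> f, z -> s / _ #: no change
2. i, o -> 0 / V _: fires at position(s) 5: adduvbags
surface: adduvbags


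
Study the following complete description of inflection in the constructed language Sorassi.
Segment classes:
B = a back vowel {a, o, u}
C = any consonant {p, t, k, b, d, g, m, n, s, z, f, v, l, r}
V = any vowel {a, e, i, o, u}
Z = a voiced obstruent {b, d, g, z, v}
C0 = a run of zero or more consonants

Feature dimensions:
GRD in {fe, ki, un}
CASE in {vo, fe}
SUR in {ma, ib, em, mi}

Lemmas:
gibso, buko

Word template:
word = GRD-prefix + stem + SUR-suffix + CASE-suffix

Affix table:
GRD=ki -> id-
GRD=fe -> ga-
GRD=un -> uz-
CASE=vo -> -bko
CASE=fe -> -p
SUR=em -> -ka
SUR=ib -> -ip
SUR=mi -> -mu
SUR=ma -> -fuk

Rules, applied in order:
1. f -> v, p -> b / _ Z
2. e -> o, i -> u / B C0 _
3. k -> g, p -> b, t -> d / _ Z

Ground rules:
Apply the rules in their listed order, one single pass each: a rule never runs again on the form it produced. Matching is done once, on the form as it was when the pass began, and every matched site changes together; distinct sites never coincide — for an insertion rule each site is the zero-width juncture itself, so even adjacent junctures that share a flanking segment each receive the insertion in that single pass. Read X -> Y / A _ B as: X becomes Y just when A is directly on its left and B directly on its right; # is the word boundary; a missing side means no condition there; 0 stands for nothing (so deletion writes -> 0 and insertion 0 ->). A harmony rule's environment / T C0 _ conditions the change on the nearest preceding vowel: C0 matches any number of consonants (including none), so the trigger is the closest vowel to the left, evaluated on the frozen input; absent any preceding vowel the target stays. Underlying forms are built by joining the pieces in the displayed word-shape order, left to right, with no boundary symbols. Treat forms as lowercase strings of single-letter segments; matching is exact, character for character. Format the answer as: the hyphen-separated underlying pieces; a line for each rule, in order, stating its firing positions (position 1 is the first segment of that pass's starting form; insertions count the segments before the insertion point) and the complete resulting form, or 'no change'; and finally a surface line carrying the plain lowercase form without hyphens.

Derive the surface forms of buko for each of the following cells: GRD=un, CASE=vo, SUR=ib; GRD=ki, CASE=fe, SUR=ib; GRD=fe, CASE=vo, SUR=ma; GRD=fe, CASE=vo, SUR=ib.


cell GRD=un, CASE=vo, SUR=ib:
underlying: uz-buko-ip-bko
1. f -> v, p -> b / _ Z: fires at position(s) 8: uzbukoibbko
2. e -> o, i -> u / B C0 _: fires at position(s) 7: uzbukoubbko
3. k -> g, p -> b, t -> d / _ Z: no change
surface: uzbukoubbko

cell GRD=ki, CASE=fe, SUR=ib:
underlying: id-buko-ip-p
1. f -> v, p -> b / _ Z: no change
2. e -> o, i -> u / B C0 _: fires at position(s) 7: idbukoupp
3. k -> g, p -> b, t -> d / _ Z: no change
surface: idbukoupp

cell GRD=fe, CASE=vo, SUR=ma:
underlying: ga-buko-fuk-bko
1. f -> v, p -> b / _ Z: no change
2. e -> o, i -> u / B C0 _: no change
3. k -> g, p -> b, t -> d / _ Z: fires at position(s) 9: gabukofugbko
surface: gabukofugbko

cell GRD=fe, CASE=vo, SUR=ib:
underlying: ga-buko-ip-bko
1. f -> v, p -> b / _ Z: fires at position(s) 8: gabukoibbko
2. e -> o, i -> u / B C0 _: fires at position(s) 7: gabukoubbko
3. k -> g, p -> b, t -> d / _ Z: no change
surface: gabukoubbko


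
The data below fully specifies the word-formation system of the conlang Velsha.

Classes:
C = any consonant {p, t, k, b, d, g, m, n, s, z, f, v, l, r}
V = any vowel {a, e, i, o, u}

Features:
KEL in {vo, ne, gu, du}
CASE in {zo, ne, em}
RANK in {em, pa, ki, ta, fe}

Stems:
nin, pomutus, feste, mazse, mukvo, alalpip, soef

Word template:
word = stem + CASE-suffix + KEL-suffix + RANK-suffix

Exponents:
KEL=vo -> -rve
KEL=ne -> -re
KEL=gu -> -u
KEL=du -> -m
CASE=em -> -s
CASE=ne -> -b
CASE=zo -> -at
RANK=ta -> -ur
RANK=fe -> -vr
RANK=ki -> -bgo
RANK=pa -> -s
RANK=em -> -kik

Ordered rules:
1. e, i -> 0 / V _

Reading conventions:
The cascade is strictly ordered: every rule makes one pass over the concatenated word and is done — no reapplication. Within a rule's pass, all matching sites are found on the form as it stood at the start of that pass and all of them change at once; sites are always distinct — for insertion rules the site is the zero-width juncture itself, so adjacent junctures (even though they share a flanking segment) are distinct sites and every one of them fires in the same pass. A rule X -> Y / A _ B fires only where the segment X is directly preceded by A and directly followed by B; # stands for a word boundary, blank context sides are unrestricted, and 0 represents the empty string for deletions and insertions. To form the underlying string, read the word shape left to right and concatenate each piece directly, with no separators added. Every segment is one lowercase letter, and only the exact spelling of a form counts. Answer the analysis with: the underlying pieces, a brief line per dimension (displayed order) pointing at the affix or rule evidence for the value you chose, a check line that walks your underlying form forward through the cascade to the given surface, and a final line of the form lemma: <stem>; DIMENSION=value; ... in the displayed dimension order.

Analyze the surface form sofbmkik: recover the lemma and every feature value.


underlying: soef-b-m-kik
KEL=du - signalled by the affix -m
CASE=ne - signalled by the affix -b
RANK=em - signalled by the affix -kik
check: soefbmkik -> sofbmkik
lemma: soef; KEL=du; CASE=ne; RANK=em


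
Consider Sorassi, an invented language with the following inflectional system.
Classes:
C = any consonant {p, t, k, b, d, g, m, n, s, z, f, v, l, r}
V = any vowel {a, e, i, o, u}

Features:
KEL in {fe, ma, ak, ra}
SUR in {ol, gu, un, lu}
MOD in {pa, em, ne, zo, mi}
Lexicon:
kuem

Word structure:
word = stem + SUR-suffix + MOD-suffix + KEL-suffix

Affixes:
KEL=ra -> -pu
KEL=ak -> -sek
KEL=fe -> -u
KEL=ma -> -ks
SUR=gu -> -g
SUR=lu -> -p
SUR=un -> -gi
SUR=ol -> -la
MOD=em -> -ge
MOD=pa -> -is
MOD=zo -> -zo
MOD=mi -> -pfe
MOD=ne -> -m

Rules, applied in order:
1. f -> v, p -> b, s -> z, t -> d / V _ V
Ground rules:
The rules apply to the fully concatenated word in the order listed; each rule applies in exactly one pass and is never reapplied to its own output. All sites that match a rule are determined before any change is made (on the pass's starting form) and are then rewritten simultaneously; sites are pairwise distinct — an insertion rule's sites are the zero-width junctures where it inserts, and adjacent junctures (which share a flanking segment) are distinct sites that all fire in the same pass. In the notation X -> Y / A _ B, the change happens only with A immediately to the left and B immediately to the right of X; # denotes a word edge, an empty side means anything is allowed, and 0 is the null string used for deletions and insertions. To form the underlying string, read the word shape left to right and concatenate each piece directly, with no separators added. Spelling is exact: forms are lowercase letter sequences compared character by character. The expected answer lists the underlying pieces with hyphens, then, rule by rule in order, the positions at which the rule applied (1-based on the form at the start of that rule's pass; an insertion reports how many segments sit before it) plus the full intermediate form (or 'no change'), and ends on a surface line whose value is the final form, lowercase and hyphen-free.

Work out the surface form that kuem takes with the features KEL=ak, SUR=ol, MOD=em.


underlying: kuem-la-ge-sek
1. f -> v, p -> b, s -> z, t -> d / V _ V: fires at position(s) 9: kuemlagezek
surface: kuemlagezek


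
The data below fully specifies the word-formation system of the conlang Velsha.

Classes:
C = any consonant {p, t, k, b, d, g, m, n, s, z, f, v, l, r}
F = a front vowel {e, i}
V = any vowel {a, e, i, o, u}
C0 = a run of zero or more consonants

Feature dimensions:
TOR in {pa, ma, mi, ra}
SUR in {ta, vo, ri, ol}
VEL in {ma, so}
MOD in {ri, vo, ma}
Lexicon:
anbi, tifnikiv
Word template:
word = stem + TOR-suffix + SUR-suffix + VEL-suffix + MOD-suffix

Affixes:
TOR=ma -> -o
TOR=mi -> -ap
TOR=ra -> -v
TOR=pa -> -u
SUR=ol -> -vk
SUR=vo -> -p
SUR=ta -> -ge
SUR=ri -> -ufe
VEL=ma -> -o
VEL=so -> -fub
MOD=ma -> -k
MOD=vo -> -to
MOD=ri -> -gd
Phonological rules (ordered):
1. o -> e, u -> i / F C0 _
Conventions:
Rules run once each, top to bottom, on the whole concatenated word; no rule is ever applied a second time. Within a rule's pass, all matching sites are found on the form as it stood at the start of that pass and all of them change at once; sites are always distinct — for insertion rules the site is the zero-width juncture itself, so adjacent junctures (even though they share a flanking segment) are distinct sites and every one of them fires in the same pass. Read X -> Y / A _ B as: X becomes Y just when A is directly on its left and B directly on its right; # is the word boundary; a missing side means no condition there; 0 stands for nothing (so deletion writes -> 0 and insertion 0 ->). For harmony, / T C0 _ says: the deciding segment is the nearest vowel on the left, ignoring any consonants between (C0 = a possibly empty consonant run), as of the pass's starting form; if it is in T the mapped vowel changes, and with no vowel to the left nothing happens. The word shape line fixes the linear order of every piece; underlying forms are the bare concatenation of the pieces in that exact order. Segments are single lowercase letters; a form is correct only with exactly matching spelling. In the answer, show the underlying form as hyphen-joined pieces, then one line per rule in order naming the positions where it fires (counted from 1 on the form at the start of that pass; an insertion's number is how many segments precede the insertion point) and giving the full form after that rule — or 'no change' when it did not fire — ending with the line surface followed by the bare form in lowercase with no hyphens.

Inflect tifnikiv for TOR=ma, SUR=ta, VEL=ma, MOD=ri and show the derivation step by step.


underlying: tifnikiv-o-ge-o-gd
1. o -> e, u -> i / F C0 _: fires at position(s) 9, 12: tifnikivegeegd
surface: tifnikivegeegd


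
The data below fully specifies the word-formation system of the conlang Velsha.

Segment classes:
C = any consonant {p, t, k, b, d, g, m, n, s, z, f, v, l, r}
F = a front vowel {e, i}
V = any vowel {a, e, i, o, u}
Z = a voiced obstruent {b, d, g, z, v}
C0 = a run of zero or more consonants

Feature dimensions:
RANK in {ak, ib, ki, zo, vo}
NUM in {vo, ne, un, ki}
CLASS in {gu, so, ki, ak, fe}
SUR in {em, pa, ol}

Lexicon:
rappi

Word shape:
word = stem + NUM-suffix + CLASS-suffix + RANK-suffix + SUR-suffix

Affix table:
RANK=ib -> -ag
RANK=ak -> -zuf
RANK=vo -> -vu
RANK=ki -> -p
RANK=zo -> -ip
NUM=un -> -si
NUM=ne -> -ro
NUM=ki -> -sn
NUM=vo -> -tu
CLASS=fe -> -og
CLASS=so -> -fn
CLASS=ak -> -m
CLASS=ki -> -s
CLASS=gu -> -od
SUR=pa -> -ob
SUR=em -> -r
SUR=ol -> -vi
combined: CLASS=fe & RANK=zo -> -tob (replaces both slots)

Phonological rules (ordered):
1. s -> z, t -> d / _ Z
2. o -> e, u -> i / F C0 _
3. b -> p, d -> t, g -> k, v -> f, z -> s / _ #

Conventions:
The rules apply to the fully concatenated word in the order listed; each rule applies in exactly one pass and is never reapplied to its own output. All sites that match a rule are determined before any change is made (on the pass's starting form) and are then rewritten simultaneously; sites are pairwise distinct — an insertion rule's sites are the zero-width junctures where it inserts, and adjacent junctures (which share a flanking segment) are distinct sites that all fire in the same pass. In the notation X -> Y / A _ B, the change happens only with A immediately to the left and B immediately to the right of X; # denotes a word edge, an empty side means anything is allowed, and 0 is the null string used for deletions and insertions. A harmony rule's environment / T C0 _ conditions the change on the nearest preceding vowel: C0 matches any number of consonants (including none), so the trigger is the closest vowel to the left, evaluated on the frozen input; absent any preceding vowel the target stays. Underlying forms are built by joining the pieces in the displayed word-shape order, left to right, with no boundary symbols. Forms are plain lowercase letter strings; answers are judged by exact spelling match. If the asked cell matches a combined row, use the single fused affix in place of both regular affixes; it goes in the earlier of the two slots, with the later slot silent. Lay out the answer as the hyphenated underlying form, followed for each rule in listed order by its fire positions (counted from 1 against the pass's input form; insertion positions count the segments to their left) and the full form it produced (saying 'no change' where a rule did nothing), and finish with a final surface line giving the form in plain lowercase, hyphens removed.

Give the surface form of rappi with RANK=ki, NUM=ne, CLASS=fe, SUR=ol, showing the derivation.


underlying: rappi-ro-og-p-vi
1. s -> z, t -> d / _ Z: no change
2. o -> e, u -> i / F C0 _: fires at position(s) 7: rappireogpvi
3. b -> p, d -> t, g -> k, v -> f, z -> s / _ #: no change
surface: rappireogpvi


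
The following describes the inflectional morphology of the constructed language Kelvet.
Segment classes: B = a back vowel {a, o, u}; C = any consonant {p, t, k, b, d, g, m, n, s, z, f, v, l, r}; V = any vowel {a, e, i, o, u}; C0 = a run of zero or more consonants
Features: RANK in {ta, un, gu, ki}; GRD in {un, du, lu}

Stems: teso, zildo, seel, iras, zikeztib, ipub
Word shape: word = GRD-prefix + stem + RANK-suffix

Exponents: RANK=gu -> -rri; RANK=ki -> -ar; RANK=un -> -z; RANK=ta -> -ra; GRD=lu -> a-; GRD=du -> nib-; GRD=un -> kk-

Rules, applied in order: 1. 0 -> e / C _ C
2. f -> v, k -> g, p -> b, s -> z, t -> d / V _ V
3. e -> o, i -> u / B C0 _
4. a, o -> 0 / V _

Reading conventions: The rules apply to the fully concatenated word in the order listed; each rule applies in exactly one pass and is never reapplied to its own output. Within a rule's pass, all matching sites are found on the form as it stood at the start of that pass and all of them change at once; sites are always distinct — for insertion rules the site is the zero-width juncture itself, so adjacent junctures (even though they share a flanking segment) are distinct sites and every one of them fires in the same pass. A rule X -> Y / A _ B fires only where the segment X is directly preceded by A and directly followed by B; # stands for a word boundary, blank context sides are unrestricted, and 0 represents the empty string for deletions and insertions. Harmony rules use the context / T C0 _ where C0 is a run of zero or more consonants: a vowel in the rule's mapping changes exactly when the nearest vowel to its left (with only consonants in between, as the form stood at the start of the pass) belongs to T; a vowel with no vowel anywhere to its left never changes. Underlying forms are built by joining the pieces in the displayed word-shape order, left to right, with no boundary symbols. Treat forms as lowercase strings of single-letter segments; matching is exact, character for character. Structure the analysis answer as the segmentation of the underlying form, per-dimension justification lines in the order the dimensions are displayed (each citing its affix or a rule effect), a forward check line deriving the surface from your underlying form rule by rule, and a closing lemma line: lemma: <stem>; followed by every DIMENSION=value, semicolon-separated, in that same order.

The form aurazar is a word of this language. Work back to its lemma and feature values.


underlying: a-iras-ar
RANK=ki - signalled by the affix -ar
GRD=lu - signalled by the affix a-
check: airasar -> airasar -> airazar -> aurazar -> aurazar
lemma: iras; RANK=ki; GRD=lu


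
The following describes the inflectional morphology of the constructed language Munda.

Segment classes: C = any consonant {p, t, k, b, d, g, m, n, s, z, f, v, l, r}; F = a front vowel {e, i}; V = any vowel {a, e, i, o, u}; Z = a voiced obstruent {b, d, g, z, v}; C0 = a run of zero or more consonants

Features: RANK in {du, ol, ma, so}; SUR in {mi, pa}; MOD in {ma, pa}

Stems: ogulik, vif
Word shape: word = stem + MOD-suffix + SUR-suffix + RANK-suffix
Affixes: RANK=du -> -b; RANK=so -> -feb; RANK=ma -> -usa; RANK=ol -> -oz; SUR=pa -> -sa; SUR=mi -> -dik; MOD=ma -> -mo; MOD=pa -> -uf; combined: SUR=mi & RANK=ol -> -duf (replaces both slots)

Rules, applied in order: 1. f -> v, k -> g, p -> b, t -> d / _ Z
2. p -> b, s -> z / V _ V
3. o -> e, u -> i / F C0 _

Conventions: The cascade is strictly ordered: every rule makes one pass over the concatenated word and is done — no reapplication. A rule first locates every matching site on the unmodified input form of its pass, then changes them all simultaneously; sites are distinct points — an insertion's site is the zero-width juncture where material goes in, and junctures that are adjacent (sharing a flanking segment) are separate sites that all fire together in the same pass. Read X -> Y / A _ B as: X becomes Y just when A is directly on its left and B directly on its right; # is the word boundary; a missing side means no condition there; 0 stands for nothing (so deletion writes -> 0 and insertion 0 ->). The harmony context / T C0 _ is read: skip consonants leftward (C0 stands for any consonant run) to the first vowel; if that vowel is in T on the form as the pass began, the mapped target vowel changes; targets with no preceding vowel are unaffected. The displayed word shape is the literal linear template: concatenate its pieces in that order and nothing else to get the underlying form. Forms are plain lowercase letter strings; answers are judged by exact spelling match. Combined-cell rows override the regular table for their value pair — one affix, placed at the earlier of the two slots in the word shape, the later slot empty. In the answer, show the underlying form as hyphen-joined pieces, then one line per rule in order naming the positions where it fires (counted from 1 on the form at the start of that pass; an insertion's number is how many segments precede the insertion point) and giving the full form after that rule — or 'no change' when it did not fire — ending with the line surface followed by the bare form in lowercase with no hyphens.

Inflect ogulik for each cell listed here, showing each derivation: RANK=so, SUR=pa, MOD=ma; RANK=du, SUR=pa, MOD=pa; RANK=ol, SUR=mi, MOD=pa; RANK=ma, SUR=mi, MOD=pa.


cell RANK=so, SUR=pa, MOD=ma:
underlying: ogulik-mo-sa-feb
1. f -> v, k -> g, p -> b, t -> d / _ Z: no change
2. p -> b, s -> z / V _ V: fires at position(s) 9: ogulikmozafeb
3. o -> e, u -> i / F C0 _: fires at position(s) 8: ogulikmezafeb
surface: ogulikmezafeb

cell RANK=du, SUR=pa, MOD=pa:
underlying: ogulik-uf-sa-b
1. f -> v, k -> g, p -> b, t -> d / _ Z: no change
2. p -> b, s -> z / V _ V: no change
3. o -> e, u -> i / F C0 _: fires at position(s) 7: ogulikifsab
surface: ogulikifsab

cell RANK=ol, SUR=mi, MOD=pa:
underlying: ogulik-uf-duf
1. f -> v, k -> g, p -> b, t -> d / _ Z: fires at position(s) 8: ogulikuvduf
2. p -> b, s -> z / V _ V: no change
3. o -> e, u -> i / F C0 _: fires at position(s) 7: ogulikivduf
surface: ogulikivduf

cell RANK=ma, SUR=mi, MOD=pa:
underlying: ogulik-uf-dik-usa
1. f -> v, k -> g, p -> b, t -> d / _ Z: fires at position(s) 8: ogulikuvdikusa
2. p -> b, s -> z / V _ V: fires at position(s) 13: ogulikuvdikuza
3. o -> e, u -> i / F C0 _: fires at position(s) 7, 12: ogulikivdikiza
surface: ogulikivdikiza


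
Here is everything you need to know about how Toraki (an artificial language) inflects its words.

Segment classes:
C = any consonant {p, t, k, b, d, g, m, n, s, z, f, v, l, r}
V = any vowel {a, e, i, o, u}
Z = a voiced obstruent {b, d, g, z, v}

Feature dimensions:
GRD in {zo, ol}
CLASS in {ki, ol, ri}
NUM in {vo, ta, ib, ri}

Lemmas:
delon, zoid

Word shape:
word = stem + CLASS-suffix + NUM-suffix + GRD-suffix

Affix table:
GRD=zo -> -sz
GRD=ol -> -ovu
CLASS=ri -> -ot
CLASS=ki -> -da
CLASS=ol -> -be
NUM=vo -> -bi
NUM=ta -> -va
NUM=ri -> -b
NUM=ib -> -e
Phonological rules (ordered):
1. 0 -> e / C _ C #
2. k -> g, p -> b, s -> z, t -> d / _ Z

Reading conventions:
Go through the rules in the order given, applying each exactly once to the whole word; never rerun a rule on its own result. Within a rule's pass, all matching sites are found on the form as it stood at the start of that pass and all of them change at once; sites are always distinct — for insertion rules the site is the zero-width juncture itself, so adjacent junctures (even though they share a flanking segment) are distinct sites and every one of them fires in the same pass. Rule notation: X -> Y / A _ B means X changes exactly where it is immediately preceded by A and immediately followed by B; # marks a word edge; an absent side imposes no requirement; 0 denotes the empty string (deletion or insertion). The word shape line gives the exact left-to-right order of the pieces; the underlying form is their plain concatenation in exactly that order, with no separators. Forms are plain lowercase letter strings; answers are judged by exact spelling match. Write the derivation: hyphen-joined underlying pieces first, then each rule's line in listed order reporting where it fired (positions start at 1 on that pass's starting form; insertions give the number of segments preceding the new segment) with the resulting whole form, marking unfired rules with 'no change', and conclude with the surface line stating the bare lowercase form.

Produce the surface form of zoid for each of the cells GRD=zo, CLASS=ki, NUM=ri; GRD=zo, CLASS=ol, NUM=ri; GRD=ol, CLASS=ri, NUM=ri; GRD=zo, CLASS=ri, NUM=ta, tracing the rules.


cell GRD=zo, CLASS=ki, NUM=ri:
underlying: zoid-da-b-sz
1. 0 -> e / C _ C #: inserts after position(s) 8: zoiddabsez
2. k -> g, p -> b, s -> z, t -> d / _ Z: no change
surface: zoiddabsez

cell GRD=zo, CLASS=ol, NUM=ri:
underlying: zoid-be-b-sz
1. 0 -> e / C _ C #: inserts after position(s) 8: zoidbebsez
2. k -> g, p -> b, s -> z, t -> d / _ Z: no change
surface: zoidbebsez

cell GRD=ol, CLASS=ri, NUM=ri:
underlying: zoid-ot-b-ovu
1. 0 -> e / C _ C #: no change
2. k -> g, p -> b, s -> z, t -> d / _ Z: fires at position(s) 6: zoidodbovu
surface: zoidodbovu

cell GRD=zo, CLASS=ri, NUM=ta:
underlying: zoid-ot-va-sz
1. 0 -> e / C _ C #: inserts after position(s) 9: zoidotvasez
2. k -> g, p -> b, s -> z, t -> d / _ Z: fires at position(s) 6: zoidodvasez
surface: zoidodvasez


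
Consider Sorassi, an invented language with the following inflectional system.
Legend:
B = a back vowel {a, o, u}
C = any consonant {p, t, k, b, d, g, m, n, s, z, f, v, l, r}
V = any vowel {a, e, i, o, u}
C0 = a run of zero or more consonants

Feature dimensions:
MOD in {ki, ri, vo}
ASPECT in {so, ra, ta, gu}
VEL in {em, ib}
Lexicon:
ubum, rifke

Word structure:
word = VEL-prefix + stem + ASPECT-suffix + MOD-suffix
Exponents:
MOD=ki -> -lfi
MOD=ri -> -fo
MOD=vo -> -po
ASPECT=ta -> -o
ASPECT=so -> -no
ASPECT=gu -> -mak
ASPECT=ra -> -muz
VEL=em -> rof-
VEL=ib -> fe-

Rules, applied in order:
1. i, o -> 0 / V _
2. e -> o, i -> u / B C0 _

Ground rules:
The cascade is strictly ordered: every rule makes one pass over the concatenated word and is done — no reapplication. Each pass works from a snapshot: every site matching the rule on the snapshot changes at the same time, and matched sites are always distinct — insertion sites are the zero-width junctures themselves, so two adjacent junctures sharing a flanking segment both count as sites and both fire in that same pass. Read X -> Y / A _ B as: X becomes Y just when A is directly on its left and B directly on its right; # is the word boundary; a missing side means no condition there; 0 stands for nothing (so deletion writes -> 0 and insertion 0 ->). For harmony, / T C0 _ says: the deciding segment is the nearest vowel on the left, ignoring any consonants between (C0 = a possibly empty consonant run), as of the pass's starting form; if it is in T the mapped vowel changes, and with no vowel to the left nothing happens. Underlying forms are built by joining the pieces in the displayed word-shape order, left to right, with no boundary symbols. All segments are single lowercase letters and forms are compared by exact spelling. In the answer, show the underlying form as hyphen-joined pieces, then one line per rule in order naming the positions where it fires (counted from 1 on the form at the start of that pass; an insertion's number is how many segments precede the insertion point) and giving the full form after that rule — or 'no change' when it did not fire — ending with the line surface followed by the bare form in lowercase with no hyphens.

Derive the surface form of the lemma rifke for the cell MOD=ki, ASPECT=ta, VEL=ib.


underlying: fe-rifke-o-lfi
1. i, o -> 0 / V _: fires at position(s) 8: ferifkelfi
2. e -> o, i -> u / B C0 _: no change
surface: ferifkelfi


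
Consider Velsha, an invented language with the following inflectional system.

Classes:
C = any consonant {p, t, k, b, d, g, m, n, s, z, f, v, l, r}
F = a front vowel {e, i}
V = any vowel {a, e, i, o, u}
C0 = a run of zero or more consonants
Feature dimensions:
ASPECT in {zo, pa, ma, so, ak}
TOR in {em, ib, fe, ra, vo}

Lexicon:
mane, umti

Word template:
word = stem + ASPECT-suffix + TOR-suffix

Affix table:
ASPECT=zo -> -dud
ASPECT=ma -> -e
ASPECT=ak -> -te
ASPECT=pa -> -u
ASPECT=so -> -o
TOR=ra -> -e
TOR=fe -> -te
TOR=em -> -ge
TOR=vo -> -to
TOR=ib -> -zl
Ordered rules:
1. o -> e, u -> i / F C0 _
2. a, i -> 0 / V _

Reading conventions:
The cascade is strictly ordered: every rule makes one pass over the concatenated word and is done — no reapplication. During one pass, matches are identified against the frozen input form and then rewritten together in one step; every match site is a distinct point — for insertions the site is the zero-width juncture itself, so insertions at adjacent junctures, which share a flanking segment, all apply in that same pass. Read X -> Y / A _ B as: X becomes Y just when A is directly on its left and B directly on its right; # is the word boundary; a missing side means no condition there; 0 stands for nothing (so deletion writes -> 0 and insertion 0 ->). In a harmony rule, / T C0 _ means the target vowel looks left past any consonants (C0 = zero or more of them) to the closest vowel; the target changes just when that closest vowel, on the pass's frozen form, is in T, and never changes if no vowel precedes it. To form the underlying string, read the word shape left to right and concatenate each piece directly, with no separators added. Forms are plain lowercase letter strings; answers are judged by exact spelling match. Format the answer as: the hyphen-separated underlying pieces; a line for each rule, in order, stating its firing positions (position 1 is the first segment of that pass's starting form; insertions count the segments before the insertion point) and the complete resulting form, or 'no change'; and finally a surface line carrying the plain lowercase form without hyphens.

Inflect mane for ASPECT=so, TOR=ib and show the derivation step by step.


underlying: mane-o-zl
1. o -> e, u -> i / F C0 _: fires at position(s) 5: maneezl
2. a, i -> 0 / V _: no change
surface: maneezl


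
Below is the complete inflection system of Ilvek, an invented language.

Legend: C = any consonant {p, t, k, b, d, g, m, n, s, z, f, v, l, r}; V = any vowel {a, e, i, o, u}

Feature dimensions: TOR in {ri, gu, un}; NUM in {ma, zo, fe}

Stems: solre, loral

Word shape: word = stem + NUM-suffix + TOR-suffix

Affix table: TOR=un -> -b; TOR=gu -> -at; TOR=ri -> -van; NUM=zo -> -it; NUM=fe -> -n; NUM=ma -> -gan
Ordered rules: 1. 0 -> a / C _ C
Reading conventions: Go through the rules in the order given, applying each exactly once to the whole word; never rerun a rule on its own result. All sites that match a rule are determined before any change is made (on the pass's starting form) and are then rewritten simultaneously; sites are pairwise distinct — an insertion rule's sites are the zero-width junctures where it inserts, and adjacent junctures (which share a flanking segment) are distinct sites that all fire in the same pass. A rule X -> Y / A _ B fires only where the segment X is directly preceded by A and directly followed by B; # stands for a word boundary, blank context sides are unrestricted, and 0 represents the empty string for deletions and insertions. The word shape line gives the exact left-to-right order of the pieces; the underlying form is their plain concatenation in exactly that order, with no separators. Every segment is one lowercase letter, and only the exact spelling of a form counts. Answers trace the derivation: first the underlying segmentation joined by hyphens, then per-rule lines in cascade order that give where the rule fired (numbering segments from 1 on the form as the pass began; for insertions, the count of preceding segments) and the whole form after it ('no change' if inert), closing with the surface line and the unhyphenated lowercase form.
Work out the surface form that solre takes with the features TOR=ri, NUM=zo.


underlying: solre-it-van
1. 0 -> a / C _ C: inserts after position(s) 3, 7: solareitavan
surface: solareitavan


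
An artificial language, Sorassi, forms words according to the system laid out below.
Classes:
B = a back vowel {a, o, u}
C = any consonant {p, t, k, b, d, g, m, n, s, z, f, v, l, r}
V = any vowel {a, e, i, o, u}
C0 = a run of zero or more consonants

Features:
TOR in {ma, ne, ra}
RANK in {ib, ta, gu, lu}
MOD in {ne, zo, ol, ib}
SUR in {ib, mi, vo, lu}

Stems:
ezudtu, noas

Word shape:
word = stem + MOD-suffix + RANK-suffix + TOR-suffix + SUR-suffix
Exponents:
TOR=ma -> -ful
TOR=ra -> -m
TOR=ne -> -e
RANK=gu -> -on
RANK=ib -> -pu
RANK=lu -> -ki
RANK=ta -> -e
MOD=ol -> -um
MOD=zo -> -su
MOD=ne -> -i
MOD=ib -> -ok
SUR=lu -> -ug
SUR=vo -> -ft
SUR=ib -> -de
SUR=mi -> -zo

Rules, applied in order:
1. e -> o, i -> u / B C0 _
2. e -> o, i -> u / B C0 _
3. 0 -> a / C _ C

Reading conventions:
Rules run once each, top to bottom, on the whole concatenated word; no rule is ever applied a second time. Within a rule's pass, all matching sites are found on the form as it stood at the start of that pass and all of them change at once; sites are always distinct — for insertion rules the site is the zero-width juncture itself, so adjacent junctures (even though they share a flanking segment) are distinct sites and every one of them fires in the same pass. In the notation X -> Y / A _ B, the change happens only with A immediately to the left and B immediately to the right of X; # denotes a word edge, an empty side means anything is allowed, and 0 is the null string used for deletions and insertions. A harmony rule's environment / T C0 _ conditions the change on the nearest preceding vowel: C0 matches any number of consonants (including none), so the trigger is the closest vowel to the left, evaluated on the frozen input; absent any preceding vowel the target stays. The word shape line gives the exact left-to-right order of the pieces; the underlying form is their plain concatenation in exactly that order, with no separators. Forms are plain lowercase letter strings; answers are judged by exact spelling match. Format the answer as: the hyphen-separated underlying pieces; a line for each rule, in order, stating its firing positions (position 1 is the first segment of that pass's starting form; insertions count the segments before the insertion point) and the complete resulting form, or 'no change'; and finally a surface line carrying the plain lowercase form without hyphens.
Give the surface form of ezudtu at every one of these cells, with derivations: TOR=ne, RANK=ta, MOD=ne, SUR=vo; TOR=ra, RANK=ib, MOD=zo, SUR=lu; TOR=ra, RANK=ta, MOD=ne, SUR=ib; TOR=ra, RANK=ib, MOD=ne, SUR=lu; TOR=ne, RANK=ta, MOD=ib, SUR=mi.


cell TOR=ne, RANK=ta, MOD=ne, SUR=vo:
underlying: ezudtu-i-e-e-ft
1. e -> o, i -> u / B C0 _: fires at position(s) 7: ezudtuueeft
2. e -> o, i -> u / B C0 _: fires at position(s) 8: ezudtuuoeft
3. 0 -> a / C _ C: inserts after position(s) 4, 10: ezudatuuoefat
surface: ezudatuuoefat

cell TOR=ra, RANK=ib, MOD=zo, SUR=lu:
underlying: ezudtu-su-pu-m-ug
1. e -> o, i -> u / B C0 _: no change
2. e -> o, i -> u / B C0 _: no change
3. 0 -> a / C _ C: inserts after position(s) 4: ezudatusupumug
surface: ezudatusupumug

cell TOR=ra, RANK=ta, MOD=ne, SUR=ib:
underlying: ezudtu-i-e-m-de
1. e -> o, i -> u / B C0 _: fires at position(s) 7: ezudtuuemde
2. e -> o, i -> u / B C0 _: fires at position(s) 8: ezudtuuomde
3. 0 -> a / C _ C: inserts after position(s) 4, 9: ezudatuuomade
surface: ezudatuuomade

cell TOR=ra, RANK=ib, MOD=ne, SUR=lu:
underlying: ezudtu-i-pu-m-ug
1. e -> o, i -> u / B C0 _: fires at position(s) 7: ezudtuupumug
2. e -> o, i -> u / B C0 _: no change
3. 0 -> a / C _ C: inserts after position(s) 4: ezudatuupumug
surface: ezudatuupumug

cell TOR=ne, RANK=ta, MOD=ib, SUR=mi:
underlying: ezudtu-ok-e-e-zo
1. e -> o, i -> u / B C0 _: fires at position(s) 9: ezudtuokoezo
2. e -> o, i -> u / B C0 _: fires at position(s) 10: ezudtuokoozo
3. 0 -> a / C _ C: inserts after position(s) 4: ezudatuokoozo
surface: ezudatuokoozo
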